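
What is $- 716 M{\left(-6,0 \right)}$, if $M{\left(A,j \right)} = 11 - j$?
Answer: $-7876$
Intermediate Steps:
$- 716 M{\left(-6,0 \right)} = - 716 \left(11 - 0\right) = - 716 \left(11 + 0\right) = \left(-716\right) 11 = -7876$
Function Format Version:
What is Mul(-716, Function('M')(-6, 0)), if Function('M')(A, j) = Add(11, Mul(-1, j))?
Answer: -7876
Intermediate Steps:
Mul(-716, Function('M')(-6, 0)) = Mul(-716, Add(11, Mul(-1, 0))) = Mul(-716, Add(11, 0)) = Mul(-716, 11) = -7876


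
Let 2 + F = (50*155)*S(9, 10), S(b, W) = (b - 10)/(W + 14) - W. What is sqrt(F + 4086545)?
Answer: sqrt(144313923)/6 ≈ 2002.2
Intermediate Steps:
S(b, W) = -W + (-10 + b)/(14 + W) (S(b, W) = (-10 + b)/(14 + W) - W = -W + (-10 + b)/(14 + W))
F = -933899/12 (F = -2 + (50*155)*((-10 + 9 - 1*10**2 - 14*10)/(14 + 10)) = -2 + 7750*((-10 + 9 - 1*100 - 140)/24) = -2 + 7750*((-10 + 9 - 100 - 140)/24) = -2 + 7750*((1/24)*(-241)) = -2 + 7750*(-241/24) = -2 - 933875/12 = -933899/12 ≈ -77825.)
sqrt(F + 4086545) = sqrt(-933899/12 + 4086545) = sqrt(48104641/12) = sqrt(144313923)/6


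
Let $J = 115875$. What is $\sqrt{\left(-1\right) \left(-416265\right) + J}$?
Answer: $14 \sqrt{2715} \approx 729.48$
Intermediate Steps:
$\sqrt{\left(-1\right) \left(-416265\right) + J} = \sqrt{\left(-1\right) \left(-416265\right) + 115875} = \sqrt{416265 + 115875} = \sqrt{532140} = 14 \sqrt{2715}$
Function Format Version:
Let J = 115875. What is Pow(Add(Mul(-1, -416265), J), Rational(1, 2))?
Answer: Mul(14, Pow(2715, Rational(1, 2))) ≈ 729.48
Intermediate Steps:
Pow(Add(Mul(-1, -416265), J), Rational(1, 2)) = Pow(Add(Mul(-1, -416265), 115875), Rational(1, 2)) = Pow(Add(416265, 115875), Rational(1, 2)) = Pow(532140, Rational(1, 2)) = Mul(14, Pow(2715, Rational(1, 2)))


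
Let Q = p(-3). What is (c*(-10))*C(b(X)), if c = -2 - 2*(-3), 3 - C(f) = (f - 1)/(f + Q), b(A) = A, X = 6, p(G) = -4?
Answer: -20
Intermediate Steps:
Q = -4
C(f) = 3 - (-1 + f)/(-4 + f) (C(f) = 3 - (f - 1)/(f - 4) = 3 - (-1 + f)/(-4 + f))
c = 4 (c = -2 + 6 = 4)
(c*(-10))*C(b(X)) = (4*(-10))*((-11 + 2*6)/(-4 + 6)) = -40*(-11 + 12)/2 = -20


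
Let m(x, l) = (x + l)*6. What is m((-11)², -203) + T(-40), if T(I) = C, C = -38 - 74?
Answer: -604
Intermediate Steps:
C = -112
T(I) = -112
m(x, l) = 6*l + 6*x (m(x, l) = (l + x)*6 = 6*l + 6*x)
m((-11)², -203) + T(-40) = (6*(-203) + 6*(-11)²) - 112 = (-1218 + 6*121) - 112 = (-1218 + 726) - 112 = -492 - 112 = -604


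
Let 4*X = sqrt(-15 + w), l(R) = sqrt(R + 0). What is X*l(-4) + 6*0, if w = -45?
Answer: -sqrt(15) ≈ -3.8730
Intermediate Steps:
l(R) = sqrt(R)
X = I*sqrt(15)/2 (X = sqrt(-15 - 45)/4 = sqrt(-60)/4 = (2*I*sqrt(15))/4 = I*sqrt(15)/2 ≈ 1.9365*I)
X*l(-4) + 6*0 = (I*sqrt(15)/2)*sqrt(-4) + 6*0 = (I*sqrt(15)/2)*(2*I) + 0 = -sqrt(15) + 0 = -sqrt(15)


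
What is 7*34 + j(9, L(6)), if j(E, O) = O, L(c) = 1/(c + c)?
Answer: 2857/12 ≈ 238.08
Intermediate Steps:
L(c) = 1/(2*c)
7*34 + j(9, L(6)) = 7*34 + (½)/6 = 238 + (½)*(⅙) = 238 + 1/12 = 2857/12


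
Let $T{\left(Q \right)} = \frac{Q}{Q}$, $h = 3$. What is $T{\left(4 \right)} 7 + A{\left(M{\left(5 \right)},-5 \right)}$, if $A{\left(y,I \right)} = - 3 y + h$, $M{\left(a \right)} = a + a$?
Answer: $-20$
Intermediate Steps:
$T{\left(Q \right)} = 1$
$M{\left(a \right)} = 2 a$
$A{\left(y,I \right)} = 3 - 3 y$ ($A{\left(y,I \right)} = - 3 y + 3 = 3 - 3 y$)
$T{\left(4 \right)} 7 + A{\left(M{\left(5 \right)},-5 \right)} = 1 \cdot 7 + \left(3 - 3 \cdot 2 \cdot 5\right) = 7 + \left(3 - 30\right) = 7 - 27 = -20$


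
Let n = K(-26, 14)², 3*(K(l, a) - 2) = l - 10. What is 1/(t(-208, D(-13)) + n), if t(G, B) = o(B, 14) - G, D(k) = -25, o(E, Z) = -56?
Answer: 1/252 ≈ 0.0039683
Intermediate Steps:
K(l, a) = -4/3 + l/3 (K(l, a) = 2 + (l - 10)/3 = 2 + (-10 + l)/3 = 2 + (-10/3 + l/3) = -4/3 + l/3)
t(G, B) = -56 - G
n = 100 (n = (-4/3 + (⅓)*(-26))² = (-4/3 - 26/3)² = (-10)² = 100)
1/(t(-208, D(-13)) + n) = 1/((-56 - 1*(-208)) + 100) = 1/((-56 + 208) + 100) = 1/(152 + 100) = 1/252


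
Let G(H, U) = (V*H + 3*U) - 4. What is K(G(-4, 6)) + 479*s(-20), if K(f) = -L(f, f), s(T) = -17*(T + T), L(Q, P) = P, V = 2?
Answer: 325714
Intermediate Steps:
G(H, U) = -4 + 2*H + 3*U (G(H, U) = (2*H + 3*U) - 4 = -4 + 2*H + 3*U)
s(T) = -34*T
K(f) = -f
K(G(-4, 6)) + 479*s(-20) = -(-4 + 2*(-4) + 3*6) + 479*(-34*(-20)) = -(-4 - 8 + 18) + 479*680 = -1*6 + 325720 = -6 + 325720 = 325714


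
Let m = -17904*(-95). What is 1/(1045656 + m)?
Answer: 1/2746536 ≈ 3.6409e-7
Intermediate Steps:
m = 1700880
1/(1045656 + m) = 1/(1045656 + 1700880) = 1/2746536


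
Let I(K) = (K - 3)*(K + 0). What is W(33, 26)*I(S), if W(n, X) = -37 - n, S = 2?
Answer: 140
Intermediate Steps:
I(K) = K*(-3 + K) (I(K) = (-3 + K)*K = K*(-3 + K))
W(33, 26)*I(S) = (-37 - 1*33)*(2*(-3 + 2)) = (-37 - 33)*(2*(-1)) = -70*(-2) = 140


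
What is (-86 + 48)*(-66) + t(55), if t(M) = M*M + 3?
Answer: 5536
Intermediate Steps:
t(M) = 3 + M² (t(M) = M² + 3 = 3 + M²)
(-86 + 48)*(-66) + t(55) = (-86 + 48)*(-66) + (3 + 55²) = -38*(-66) + (3 + 3025) = 2508 + 3028 = 5536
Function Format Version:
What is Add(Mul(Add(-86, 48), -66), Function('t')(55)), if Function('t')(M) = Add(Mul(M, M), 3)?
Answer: 5536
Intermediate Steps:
Function('t')(M) = Add(3, Pow(M, 2)) (Function('t')(M) = Add(Pow(M, 2), 3) = Add(3, Pow(M, 2)))
Add(Mul(Add(-86, 48), -66), Function('t')(55)) = Add(Mul(Add(-86, 48), -66), Add(3, Pow(55, 2))) = Add(Mul(-38, -66), Add(3, 3025)) = Add(2508, 3028) = 5536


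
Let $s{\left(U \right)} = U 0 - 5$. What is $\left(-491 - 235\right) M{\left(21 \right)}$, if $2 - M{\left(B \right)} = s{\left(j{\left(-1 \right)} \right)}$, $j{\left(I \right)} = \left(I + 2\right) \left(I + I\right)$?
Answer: $-5082$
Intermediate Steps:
$j{\left(I \right)} = 2 I \left(2 + I\right)$ ($j{\left(I \right)} = \left(2 + I\right) 2 I = 2 I \left(2 + I\right)$)
$s{\left(U \right)} = -5$ ($s{\left(U \right)} = 0 - 5 = -5$)
$M{\left(B \right)} = 7$ ($M{\left(B \right)} = 2 - -5 = 2 + 5 = 7$)
$\left(-491 - 235\right) M{\left(21 \right)} = \left(-491 - 235\right) 7 = \left(-726\right) 7 = -5082$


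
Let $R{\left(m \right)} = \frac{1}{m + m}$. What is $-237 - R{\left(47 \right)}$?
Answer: $- \frac{22279}{94} \approx -237.01$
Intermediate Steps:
$R{\left(m \right)} = \frac{1}{2 m}$
$-237 - R{\left(47 \right)} = -237 - \frac{1}{2 \cdot 47} = -237 - \frac{1}{2} \cdot \frac{1}{47} = -237 - \frac{1}{94} = - \frac{22279}{94}$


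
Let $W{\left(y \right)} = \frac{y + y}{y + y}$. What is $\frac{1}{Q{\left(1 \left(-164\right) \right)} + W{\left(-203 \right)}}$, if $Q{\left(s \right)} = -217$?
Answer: $- \frac{1}{216} \approx -0.0046296$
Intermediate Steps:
$W{\left(y \right)} = 1$ ($W{\left(y \right)} = \frac{2 y}{2 y} = 2 y \frac{1}{2 y} = 1$)
$\frac{1}{Q{\left(1 \left(-164\right) \right)} + W{\left(-203 \right)}} = \frac{1}{-217 + 1} = \frac{1}{-216} = - \frac{1}{216}$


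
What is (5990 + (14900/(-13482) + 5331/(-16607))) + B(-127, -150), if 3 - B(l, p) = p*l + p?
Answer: -1445069745230/111947787 ≈ -12908.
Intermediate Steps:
B(l, p) = 3 - p - l*p (B(l, p) = 3 - (p*l + p) = 3 - (l*p + p) = 3 - (p + l*p) = 3 + (-p - l*p) = 3 - p - l*p)
(5990 + (14900/(-13482) + 5331/(-16607))) + B(-127, -150) = (5990 + (14900/(-13482) + 5331/(-16607))) + (3 - 1*(-150) - 1*(-127)*(-150)) = (5990 + (14900*(-1/13482) + 5331*(-1/16607))) + (3 + 150 - 19050) = (5990 + (-7450/6741 - 5331/16607)) - 18897 = (5990 - 159658421/111947787) - 18897 = 670407585709/111947787 - 18897 = -1445069745230/111947787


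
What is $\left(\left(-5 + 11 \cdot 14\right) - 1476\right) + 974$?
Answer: $-353$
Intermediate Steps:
$\left(\left(-5 + 11 \cdot 14\right) - 1476\right) + 974 = \left(\left(-5 + 154\right) - 1476\right) + 974 = \left(149 - 1476\right) + 974 = -1327 + 974 = -353$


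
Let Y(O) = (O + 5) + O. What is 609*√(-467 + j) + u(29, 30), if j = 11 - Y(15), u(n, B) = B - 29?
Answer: 1 + 609*I*√491 ≈ 1.0 + 13495.0*I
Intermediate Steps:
u(n, B) = -29 + B
Y(O) = 5 + 2*O (Y(O) = (5 + O) + O = 5 + 2*O)
j = -24 (j = 11 - (5 + 2*15) = 11 - (5 + 30) = 11 - 1*35 = 11 - 35 = -24)
609*√(-467 + j) + u(29, 30) = 609*√(-467 - 24) + (-29 + 30) = 609*√(-491) + 1 = 609*(I*√491) + 1 = 609*I*√491 + 1 = 1 + 609*I*√491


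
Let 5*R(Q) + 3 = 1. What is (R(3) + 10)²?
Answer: 2304/25 ≈ 92.160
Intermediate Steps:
R(Q) = -⅖ (R(Q) = -⅗ + (⅕)*1 = -⅗ + ⅕ = -⅖)
(R(3) + 10)² = (-⅖ + 10)² = (48/5)² = 2304/25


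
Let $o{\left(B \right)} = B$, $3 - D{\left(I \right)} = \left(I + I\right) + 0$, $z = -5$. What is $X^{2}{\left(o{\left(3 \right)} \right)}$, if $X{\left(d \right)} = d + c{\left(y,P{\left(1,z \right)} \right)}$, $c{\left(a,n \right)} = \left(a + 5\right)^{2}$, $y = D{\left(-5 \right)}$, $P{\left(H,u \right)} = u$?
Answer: $106929$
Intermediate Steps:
$D{\left(I \right)} = 3 - 2 I$ ($D{\left(I \right)} = 3 - \left(\left(I + I\right) + 0\right) = 3 - \left(2 I + 0\right) = 3 - 2 I$)
$y = 13$ ($y = 3 - -10 = 3 + 10 = 13$)
$c{\left(a,n \right)} = \left(5 + a\right)^{2}$
$X{\left(d \right)} = 324 + d$ ($X{\left(d \right)} = d + \left(5 + 13\right)^{2} = d + 18^{2} = d + 324 = 324 + d$)
$X^{2}{\left(o{\left(3 \right)} \right)} = \left(324 + 3\right)^{2} = 327^{2} = 106929$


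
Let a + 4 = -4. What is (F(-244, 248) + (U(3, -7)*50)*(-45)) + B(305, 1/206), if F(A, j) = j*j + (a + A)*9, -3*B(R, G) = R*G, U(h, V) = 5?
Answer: 29655043/618 ≈ 47986.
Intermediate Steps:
a = -8 (a = -4 - 4 = -8)
B(R, G) = -G*R/3 (B(R, G) = -R*G/3 = -G*R/3)
F(A, j) = -72 + j**2 + 9*A (F(A, j) = j*j + (-8 + A)*9 = j**2 + (-72 + 9*A) = -72 + j**2 + 9*A)
(F(-244, 248) + (U(3, -7)*50)*(-45)) + B(305, 1/206) = ((-72 + 248**2 + 9*(-244)) + (5*50)*(-45)) - 1/3*305/206 = ((-72 + 61504 - 2196) + 250*(-45)) - 1/3*1/206*305 = (59236 - 11250) - 305/618 = 47986 - 305/618 = 29655043/618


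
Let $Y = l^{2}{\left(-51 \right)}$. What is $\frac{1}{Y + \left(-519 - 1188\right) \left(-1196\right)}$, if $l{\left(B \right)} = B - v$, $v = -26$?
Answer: $\frac{1}{2042197} \approx 4.8967 \cdot 10^{-7}$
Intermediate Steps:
$l{\left(B \right)} = 26 + B$ ($l{\left(B \right)} = B - -26 = B + 26 = 26 + B$)
$Y = 625$ ($Y = \left(26 - 51\right)^{2} = \left(-25\right)^{2} = 625$)
$\frac{1}{Y + \left(-519 - 1188\right) \left(-1196\right)} = \frac{1}{625 + \left(-519 - 1188\right) \left(-1196\right)} = \frac{1}{625 - -2041572} = \frac{1}{625 + 2041572} = \frac{1}{2042197}$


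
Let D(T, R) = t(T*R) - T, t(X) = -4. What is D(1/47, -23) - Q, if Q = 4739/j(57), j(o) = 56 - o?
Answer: 222544/47 ≈ 4735.0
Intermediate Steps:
Q = -4739 (Q = 4739/(56 - 1*57) = 4739/(56 - 57) = 4739/(-1) = 4739*(-1) = -4739)
D(T, R) = -4 - T
D(1/47, -23) - Q = (-4 - 1/47) - 1*(-4739) = (-4 - 1*1/47) + 4739 = (-4 - 1/47) + 4739 = -189/47 + 4739 = 222544/47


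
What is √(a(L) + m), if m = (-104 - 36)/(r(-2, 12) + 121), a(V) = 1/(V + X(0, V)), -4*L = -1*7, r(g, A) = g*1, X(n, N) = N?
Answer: I*√12614/119 ≈ 0.9438*I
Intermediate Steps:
r(g, A) = g
L = 7/4 (L = -(-1)*7/4 = -¼*(-7) = 7/4 ≈ 1.7500)
a(V) = 1/(2*V) (a(V) = 1/(V + V) = 1/(2*V))
m = -20/17 (m = (-104 - 36)/(-2 + 121) = -140/119 = -140*1/119 = -20/17 ≈ -1.1765)
√(a(L) + m) = √(1/(2*(7/4)) - 20/17) = √((½)*(4/7) - 20/17) = √(2/7 - 20/17) = √(-106/119) = I*√12614/119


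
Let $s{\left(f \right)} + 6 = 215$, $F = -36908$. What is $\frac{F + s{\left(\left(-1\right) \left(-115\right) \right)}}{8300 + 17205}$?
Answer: $- \frac{36699}{25505} \approx -1.4389$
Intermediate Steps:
$s{\left(f \right)} = 209$ ($s{\left(f \right)} = -6 + 215 = 209$)
$\frac{F + s{\left(\left(-1\right) \left(-115\right) \right)}}{8300 + 17205} = \frac{-36908 + 209}{8300 + 17205} = - \frac{36699}{25505}$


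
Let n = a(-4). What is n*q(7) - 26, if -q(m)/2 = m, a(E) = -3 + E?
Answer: 72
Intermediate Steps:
q(m) = -2*m
n = -7 (n = -3 - 4 = -7)
n*q(7) - 26 = -(-14)*7 - 26 = -7*(-14) - 26 = 98 - 26 = 72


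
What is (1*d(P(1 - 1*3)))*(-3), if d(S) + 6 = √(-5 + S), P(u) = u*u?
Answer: 18 - 3*I ≈ 18.0 - 3.0*I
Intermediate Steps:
P(u) = u²
d(S) = -6 + √(-5 + S)
(1*d(P(1 - 1*3)))*(-3) = (1*(-6 + √(-5 + (1 - 1*3)²)))*(-3) = (1*(-6 + √(-5 + (1 - 3)²)))*(-3) = (1*(-6 + √(-5 + (-2)²)))*(-3) = (1*(-6 + √(-5 + 4)))*(-3) = (1*(-6 + √(-1)))*(-3) = (1*(-6 + I))*(-3) = (-6 + I)*(-3) = 18 - 3*I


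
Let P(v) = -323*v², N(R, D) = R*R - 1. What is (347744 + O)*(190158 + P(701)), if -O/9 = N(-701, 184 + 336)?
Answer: 645996558714440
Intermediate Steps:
N(R, D) = -1 + R² (N(R, D) = R² - 1 = -1 + R²)
O = -4422600 (O = -9*(-1 + (-701)²) = -9*(-1 + 491401) = -9*491400 = -4422600)
(347744 + O)*(190158 + P(701)) = (347744 - 4422600)*(190158 - 323*701²) = -4074856*(190158 - 323*491401) = -4074856*(190158 - 158722523) = -4074856*(-158532365) = 645996558714440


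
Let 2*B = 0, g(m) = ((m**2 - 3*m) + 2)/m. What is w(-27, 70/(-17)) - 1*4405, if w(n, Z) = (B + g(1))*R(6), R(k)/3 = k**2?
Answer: -4405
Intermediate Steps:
g(m) = (2 + m**2 - 3*m)/m
R(k) = 3*k**2
B = 0 (B = (1/2)*0 = 0)
w(n, Z) = 0 (w(n, Z) = (0 + (-3 + 1 + 2/1))*(3*6**2) = (0 + (-3 + 1 + 2*1))*(3*36) = (0 + (-3 + 1 + 2))*108 = (0 + 0)*108 = 0*108 = 0)
w(-27, 70/(-17)) - 1*4405 = 0 - 1*4405 = 0 - 4405 = -4405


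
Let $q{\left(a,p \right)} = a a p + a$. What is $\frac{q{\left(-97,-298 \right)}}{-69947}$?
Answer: $\frac{2803979}{69947} \approx 40.087$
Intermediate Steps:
$q{\left(a,p \right)} = a + p a^{2}$ ($q{\left(a,p \right)} = a^{2} p + a = p a^{2} + a = a + p a^{2}$)
$\frac{q{\left(-97,-298 \right)}}{-69947} = \frac{\left(-97\right) \left(1 - -28906\right)}{-69947} = - 97 \left(1 + 28906\right) \left(- \frac{1}{69947}\right) = \left(-97\right) 28907 \left(- \frac{1}{69947}\right) = \left(-2803979\right) \left(- \frac{1}{69947}\right) = \frac{2803979}{69947}$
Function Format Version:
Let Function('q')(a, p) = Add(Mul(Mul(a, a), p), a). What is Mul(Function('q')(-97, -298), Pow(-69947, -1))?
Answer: Rational(2803979, 69947) ≈ 40.087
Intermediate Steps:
Function('q')(a, p) = Add(a, Mul(p, Pow(a, 2))) (Function('q')(a, p) = Add(Mul(Pow(a, 2), p), a) = Add(Mul(p, Pow(a, 2)), a) = Add(a, Mul(p, Pow(a, 2))))
Mul(Function('q')(-97, -298), Pow(-69947, -1)) = Mul(Mul(-97, Add(1, Mul(-97, -298))), Pow(-69947, -1)) = Mul(Mul(-97, Add(1, 28906)), Rational(-1, 69947)) = Mul(Mul(-97, 28907), Rational(-1, 69947)) = Mul(-2803979, Rational(-1, 69947)) = Rational(2803979, 69947)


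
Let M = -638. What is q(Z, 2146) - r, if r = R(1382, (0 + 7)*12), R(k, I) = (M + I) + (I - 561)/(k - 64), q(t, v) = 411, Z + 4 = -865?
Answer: 1272347/1318 ≈ 965.36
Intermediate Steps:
Z = -869 (Z = -4 - 865 = -869)
R(k, I) = -638 + I + (-561 + I)/(-64 + k) (R(k, I) = (-638 + I) + (I - 561)/(k - 64) = (-638 + I) + (-561 + I)/(-64 + k) = -638 + I + (-561 + I)/(-64 + k))
r = -730649/1318 (r = (40271 - 638*1382 - 63*(0 + 7)*12 + ((0 + 7)*12)*1382)/(-64 + 1382) = (40271 - 881716 - 441*12 + (7*12)*1382)/1318 = (40271 - 881716 - 63*84 + 84*1382)/1318 = (40271 - 881716 - 5292 + 116088)/1318 = (1/1318)*(-730649) = -730649/1318 ≈ -554.36)
q(Z, 2146) - r = 411 - 1*(-730649/1318) = 411 + 730649/1318 = 1272347/1318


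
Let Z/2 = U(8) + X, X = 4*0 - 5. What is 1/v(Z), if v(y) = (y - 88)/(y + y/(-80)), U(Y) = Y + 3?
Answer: -237/1520 ≈ -0.15592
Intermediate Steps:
X = -5 (X = 0 - 5 = -5)
U(Y) = 3 + Y
Z = 12 (Z = 2*((3 + 8) - 5) = 2*(11 - 5) = 2*6 = 12)
v(y) = 80*(-88 + y)/(79*y) (v(y) = (-88 + y)/(y + y*(-1/80)) = (-88 + y)/(y - y/80) = (-88 + y)/((79*y/80)) = (-88 + y)*(80/(79*y)) = 80*(-88 + y)/(79*y))
1/v(Z) = 1/((80/79)*(-88 + 12)/12) = 1/((80/79)*(1/12)*(-76)) = 1/(-1520/237) = -237/1520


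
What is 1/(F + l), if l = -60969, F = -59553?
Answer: -1/120522 ≈ -8.2972e-6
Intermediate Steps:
1/(F + l) = 1/(-59553 - 60969) = 1/(-120522) = -1/120522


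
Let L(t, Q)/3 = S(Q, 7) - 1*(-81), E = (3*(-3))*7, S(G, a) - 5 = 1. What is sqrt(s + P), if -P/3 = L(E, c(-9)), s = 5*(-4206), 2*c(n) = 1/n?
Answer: I*sqrt(21813) ≈ 147.69*I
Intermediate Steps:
S(G, a) = 6 (S(G, a) = 5 + 1 = 6)
c(n) = 1/(2*n)
s = -21030
E = -63 (E = -9*7 = -63)
L(t, Q) = 261 (L(t, Q) = 3*(6 - 1*(-81)) = 3*(6 + 81) = 3*87 = 261)
P = -783 (P = -3*261 = -783)
sqrt(s + P) = sqrt(-21030 - 783) = sqrt(-21813) = I*sqrt(21813)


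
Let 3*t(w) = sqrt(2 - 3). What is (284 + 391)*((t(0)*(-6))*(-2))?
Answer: 2700*I ≈ 2700.0*I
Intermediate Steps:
t(w) = I/3 (t(w) = sqrt(2 - 3)/3 = sqrt(-1)/3 = I/3)
(284 + 391)*((t(0)*(-6))*(-2)) = (284 + 391)*(((I/3)*(-6))*(-2)) = 675*(-2*I*(-2)) = 675*(4*I) = 2700*I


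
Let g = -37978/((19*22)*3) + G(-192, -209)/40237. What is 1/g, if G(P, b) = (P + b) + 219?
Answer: -25228599/764174507 ≈ -0.033014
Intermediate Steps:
G(P, b) = 219 + P + b
g = -764174507/25228599 (g = -37978/((19*22)*3) + (219 - 192 - 209)/40237 = -37978/(418*3) - 182*1/40237 = -37978/1254 - 182/40237 = -37978*1/1254 - 182/40237 = -18989/627 - 182/40237 = -764174507/25228599 ≈ -30.290)
1/g = 1/(-764174507/25228599) = -25228599/764174507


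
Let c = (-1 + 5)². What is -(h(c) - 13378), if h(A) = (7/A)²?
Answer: 3424719/256 ≈ 13378.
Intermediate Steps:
c = 16 (c = 4² = 16)
h(A) = 49/A²
-(h(c) - 13378) = -(49/16² - 13378) = -(49*(1/256) - 13378) = -(49/256 - 13378) = -1*(-3424719/256) = 3424719/256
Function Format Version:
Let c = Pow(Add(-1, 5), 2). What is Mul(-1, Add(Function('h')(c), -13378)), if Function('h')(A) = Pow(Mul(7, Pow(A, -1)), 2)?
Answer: Rational(3424719, 256) ≈ 13378.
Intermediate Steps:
c = 16 (c = Pow(4, 2) = 16)
Function('h')(A) = Mul(49, Pow(A, -2))
Mul(-1, Add(Function('h')(c), -13378)) = Mul(-1, Add(Mul(49, Pow(16, -2)), -13378)) = Mul(-1, Add(Mul(49, Rational(1, 256)), -13378)) = Mul(-1, Add(Rational(49, 256), -13378)) = Mul(-1, Rational(-3424719, 256)) = Rational(3424719, 256)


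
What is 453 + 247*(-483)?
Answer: -118848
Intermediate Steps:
453 + 247*(-483) = 453 - 119301 = -118848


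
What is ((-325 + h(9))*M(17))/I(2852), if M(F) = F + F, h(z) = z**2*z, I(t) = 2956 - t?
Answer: 1717/13 ≈ 132.08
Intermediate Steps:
h(z) = z**3
M(F) = 2*F
((-325 + h(9))*M(17))/I(2852) = ((-325 + 9**3)*(2*17))/(2956 - 1*2852) = ((-325 + 729)*34)/(2956 - 2852) = (404*34)/104 = 13736*(1/104) = 1717/13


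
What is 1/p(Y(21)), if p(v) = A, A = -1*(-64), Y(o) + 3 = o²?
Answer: 1/64 ≈ 0.015625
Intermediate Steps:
Y(o) = -3 + o²
A = 64
p(v) = 64
1/p(Y(21)) = 1/64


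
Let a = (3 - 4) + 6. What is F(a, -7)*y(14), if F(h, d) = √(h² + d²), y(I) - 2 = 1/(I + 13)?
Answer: 55*√74/27 ≈ 17.523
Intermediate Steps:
a = 5 (a = -1 + 6 = 5)
y(I) = 2 + 1/(13 + I) (y(I) = 2 + 1/(I + 13) = 2 + 1/(13 + I))
F(h, d) = √(d² + h²)
F(a, -7)*y(14) = √((-7)² + 5²)*((27 + 2*14)/(13 + 14)) = √(49 + 25)*((27 + 28)/27) = √74*((1/27)*55) = √74*(55/27) = 55*√74/27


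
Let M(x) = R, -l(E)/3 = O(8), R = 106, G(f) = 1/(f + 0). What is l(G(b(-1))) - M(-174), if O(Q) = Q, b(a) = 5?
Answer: -130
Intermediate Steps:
G(f) = 1/f
l(E) = -24 (l(E) = -3*8 = -24)
M(x) = 106
l(G(b(-1))) - M(-174) = -24 - 1*106 = -24 - 106 = -130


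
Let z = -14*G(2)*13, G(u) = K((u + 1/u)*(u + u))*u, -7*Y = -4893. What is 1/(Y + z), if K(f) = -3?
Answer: 1/1791 ≈ 0.00055835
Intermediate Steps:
Y = 699 (Y = -⅐*(-4893) = 699)
G(u) = -3*u
z = 1092 (z = -(-42)*2*13 = -14*(-6)*13 = 84*13 = 1092)
1/(Y + z) = 1/(699 + 1092) = 1/1791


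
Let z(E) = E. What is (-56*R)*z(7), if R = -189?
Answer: 74088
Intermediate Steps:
(-56*R)*z(7) = -56*(-189)*7 = 10584*7 = 74088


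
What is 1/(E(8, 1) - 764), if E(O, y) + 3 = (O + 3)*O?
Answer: -1/679 ≈ -0.0014728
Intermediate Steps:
E(O, y) = -3 + O*(3 + O) (E(O, y) = -3 + (O + 3)*O = -3 + (3 + O)*O = -3 + O*(3 + O))
1/(E(8, 1) - 764) = 1/((-3 + 8**2 + 3*8) - 764) = 1/((-3 + 64 + 24) - 764) = 1/(85 - 764) = 1/(-679) = -1/679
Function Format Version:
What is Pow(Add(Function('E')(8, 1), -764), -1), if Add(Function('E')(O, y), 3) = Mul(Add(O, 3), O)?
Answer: Rational(-1, 679) ≈ -0.0014728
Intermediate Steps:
Function('E')(O, y) = Add(-3, Mul(O, Add(3, O))) (Function('E')(O, y) = Add(-3, Mul(Add(O, 3), O)) = Add(-3, Mul(Add(3, O), O)) = Add(-3, Mul(O, Add(3, O))))
Pow(Add(Function('E')(8, 1), -764), -1) = Pow(Add(Add(-3, Pow(8, 2), Mul(3, 8)), -764), -1) = Pow(Add(Add(-3, 64, 24), -764), -1) = Pow(Add(85, -764), -1) = Pow(-679, -1) = Rational(-1, 679)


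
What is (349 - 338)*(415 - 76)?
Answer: 3729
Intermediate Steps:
(349 - 338)*(415 - 76) = 11*339 = 3729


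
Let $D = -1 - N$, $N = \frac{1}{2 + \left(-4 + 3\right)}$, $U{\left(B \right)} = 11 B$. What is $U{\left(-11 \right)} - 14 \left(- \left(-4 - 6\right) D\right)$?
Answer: $159$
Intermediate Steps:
$N = 1$ ($N = \frac{1}{2 - 1} = 1^{-1} = 1$)
$D = -2$ ($D = -1 - 1 = -2$)
$U{\left(-11 \right)} - 14 \left(- \left(-4 - 6\right) D\right) = 11 \left(-11\right) - 14 \left(- \left(-4 - 6\right) \left(-2\right)\right) = -121 - 14 \left(- \left(-10\right) \left(-2\right)\right) = -121 - 14 \left(\left(-1\right) 20\right) = -121 - -280 = -121 + 280 = 159$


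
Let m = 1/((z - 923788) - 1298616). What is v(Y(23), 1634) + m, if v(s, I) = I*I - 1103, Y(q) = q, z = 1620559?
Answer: 1606235833784/601845 ≈ 2.6689e+6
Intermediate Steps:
v(s, I) = -1103 + I² (v(s, I) = I² - 1103 = -1103 + I²)
m = -1/601845 (m = 1/((1620559 - 923788) - 1298616) = 1/(696771 - 1298616) = 1/(-601845) = -1/601845 ≈ -1.6616e-6)
v(Y(23), 1634) + m = (-1103 + 1634²) - 1/601845 = (-1103 + 2669956) - 1/601845 = 2668853 - 1/601845 = 1606235833784/601845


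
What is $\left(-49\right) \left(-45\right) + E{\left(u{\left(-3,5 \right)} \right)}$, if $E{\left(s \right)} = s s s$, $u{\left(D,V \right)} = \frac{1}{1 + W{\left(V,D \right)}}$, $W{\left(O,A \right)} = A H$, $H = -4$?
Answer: $\frac{4844386}{2197} \approx 2205.0$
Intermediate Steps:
$W{\left(O,A \right)} = - 4 A$ ($W{\left(O,A \right)} = A \left(-4\right) = - 4 A$)
$u{\left(D,V \right)} = \frac{1}{1 - 4 D}$
$E{\left(s \right)} = s^{3}$ ($E{\left(s \right)} = s^{2} s = s^{3}$)
$\left(-49\right) \left(-45\right) + E{\left(u{\left(-3,5 \right)} \right)} = \left(-49\right) \left(-45\right) + \left(\frac{1}{1 - -12}\right)^{3} = 2205 + \left(\frac{1}{1 + 12}\right)^{3} = 2205 + \left(\frac{1}{13}\right)^{3} = 2205 + \frac{1}{2197} = \frac{4844386}{2197}$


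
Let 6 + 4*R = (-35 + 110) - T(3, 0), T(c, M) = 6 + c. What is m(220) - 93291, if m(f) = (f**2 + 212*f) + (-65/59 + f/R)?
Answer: 311974/177 ≈ 1762.6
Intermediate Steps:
R = 15 (R = -3/2 + ((-35 + 110) - (6 + 3))/4 = -3/2 + (75 - 1*9)/4 = -3/2 + (75 - 9)/4 = -3/2 + (1/4)*66 = -3/2 + 33/2 = 15)
m(f) = -65/59 + f**2 + 3181*f/15 (m(f) = (f**2 + 212*f) + (-65/59 + f/15) = -65/59 + f**2 + 3181*f/15)
m(220) - 93291 = (-65/59 + 220**2 + (3181/15)*220) - 93291 = (-65/59 + 48400 + 139964/3) - 93291 = 16824481/177 - 93291 = 311974/177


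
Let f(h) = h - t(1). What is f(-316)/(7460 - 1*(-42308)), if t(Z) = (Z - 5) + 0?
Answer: -39/6221 ≈ -0.0062691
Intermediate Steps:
t(Z) = -5 + Z (t(Z) = (-5 + Z) + 0 = -5 + Z)
f(h) = 4 + h (f(h) = h - (-5 + 1) = h - 1*(-4) = h + 4 = 4 + h)
f(-316)/(7460 - 1*(-42308)) = (4 - 316)/(7460 - 1*(-42308)) = -312/(7460 + 42308) = -312/49768 = -312*1/49768 = -39/6221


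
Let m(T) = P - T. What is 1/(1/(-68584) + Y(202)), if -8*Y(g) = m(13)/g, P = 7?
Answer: 3463492/12809 ≈ 270.40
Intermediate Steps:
m(T) = 7 - T
Y(g) = 3/(4*g) (Y(g) = -(7 - 1*13)/(8*g) = -(7 - 13)/(8*g) = -(-3)/(4*g) = 3/(4*g))
1/(1/(-68584) + Y(202)) = 1/(1/(-68584) + (¾)/202) = 1/(-1/68584 + (¾)*(1/202)) = 1/(-1/68584 + 3/808) = 1/(12809/3463492) = 3463492/12809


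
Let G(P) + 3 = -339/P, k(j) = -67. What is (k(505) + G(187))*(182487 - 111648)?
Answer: -55958643/11 ≈ -5.0872e+6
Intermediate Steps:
G(P) = -3 - 339/P
(k(505) + G(187))*(182487 - 111648) = (-67 + (-3 - 339/187))*(182487 - 111648) = (-67 + (-3 - 339*1/187))*70839 = (-67 + (-3 - 339/187))*70839 = (-67 - 900/187)*70839 = -13429/187*70839 = -55958643/11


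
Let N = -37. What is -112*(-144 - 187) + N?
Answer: 37035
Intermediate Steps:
-112*(-144 - 187) + N = -112*(-144 - 187) - 37 = -112*(-331) - 37 = 37072 - 37 = 37035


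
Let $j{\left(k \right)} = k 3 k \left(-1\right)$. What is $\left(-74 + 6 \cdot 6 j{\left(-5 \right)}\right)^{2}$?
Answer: $7695076$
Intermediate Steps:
$j{\left(k \right)} = - 3 k^{2}$ ($j{\left(k \right)} = 3 k k \left(-1\right) = 3 k^{2} \left(-1\right) = - 3 k^{2}$)
$\left(-74 + 6 \cdot 6 j{\left(-5 \right)}\right)^{2} = \left(-74 + 6 \cdot 6 \left(- 3 \left(-5\right)^{2}\right)\right)^{2} = \left(-74 + 36 \left(\left(-3\right) 25\right)\right)^{2} = \left(-74 + 36 \left(-75\right)\right)^{2} = \left(-74 - 2700\right)^{2} = \left(-2774\right)^{2} = 7695076$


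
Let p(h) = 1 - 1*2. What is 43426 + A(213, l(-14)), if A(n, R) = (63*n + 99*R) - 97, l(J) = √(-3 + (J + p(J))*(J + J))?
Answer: 56748 + 99*√417 ≈ 58770.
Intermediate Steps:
p(h) = -1 (p(h) = 1 - 2 = -1)
l(J) = √(-3 + 2*J*(-1 + J)) (l(J) = √(-3 + (J - 1)*(J + J)) = √(-3 + (-1 + J)*(2*J)) = √(-3 + 2*J*(-1 + J)))
A(n, R) = -97 + 63*n + 99*R
43426 + A(213, l(-14)) = 43426 + (-97 + 63*213 + 99*√(-3 - 2*(-14) + 2*(-14)²)) = 43426 + (-97 + 13419 + 99*√(-3 + 28 + 2*196)) = 43426 + (-97 + 13419 + 99*√(-3 + 28 + 392)) = 43426 + (-97 + 13419 + 99*√417) = 43426 + (13322 + 99*√417) = 56748 + 99*√417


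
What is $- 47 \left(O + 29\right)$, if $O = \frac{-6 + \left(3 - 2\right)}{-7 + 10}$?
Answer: $- \frac{3854}{3} \approx -1284.7$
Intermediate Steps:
$O = - \frac{5}{3}$ ($O = \frac{-6 + \left(3 - 2\right)}{3} = \left(-6 + 1\right) \frac{1}{3} = \left(-5\right) \frac{1}{3} = - \frac{5}{3} \approx -1.6667$)
$- 47 \left(O + 29\right) = - 47 \left(- \frac{5}{3} + 29\right) = \left(-47\right) \frac{82}{3} = - \frac{3854}{3}$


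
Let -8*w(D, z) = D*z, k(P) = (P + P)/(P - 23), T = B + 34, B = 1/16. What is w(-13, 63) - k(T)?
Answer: 136243/1416 ≈ 96.217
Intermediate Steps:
B = 1/16 ≈ 0.062500
T = 545/16 (T = 1/16 + 34 = 545/16 ≈ 34.063)
k(P) = 2*P/(-23 + P) (k(P) = (2*P)/(-23 + P) = 2*P/(-23 + P))
w(D, z) = -D*z/8
w(-13, 63) - k(T) = -1/8*(-13)*63 - 2*545/(16*(-23 + 545/16)) = 819/8 - 2*545/(16*177/16) = 819/8 - 2*545*16/(16*177) = 819/8 - 1*1090/177 = 819/8 - 1090/177 = 136243/1416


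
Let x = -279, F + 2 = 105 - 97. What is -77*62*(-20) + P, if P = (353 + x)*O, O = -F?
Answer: 95036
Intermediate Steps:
F = 6 (F = -2 + (105 - 97) = -2 + 8 = 6)
O = -6 (O = -1*6 = -6)
P = -444 (P = (353 - 279)*(-6) = 74*(-6) = -444)
-77*62*(-20) + P = -77*62*(-20) - 444 = -4774*(-20) - 444 = 95480 - 444 = 95036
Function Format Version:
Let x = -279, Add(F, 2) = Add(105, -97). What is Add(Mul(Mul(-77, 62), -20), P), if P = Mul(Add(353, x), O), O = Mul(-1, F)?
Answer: 95036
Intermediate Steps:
F = 6 (F = Add(-2, Add(105, -97)) = Add(-2, 8) = 6)
O = -6 (O = Mul(-1, 6) = -6)
P = -444 (P = Mul(Add(353, -279), -6) = Mul(74, -6) = -444)
Add(Mul(Mul(-77, 62), -20), P) = Add(Mul(Mul(-77, 62), -20), -444) = Add(Mul(-4774, -20), -444) = Add(95480, -444) = 95036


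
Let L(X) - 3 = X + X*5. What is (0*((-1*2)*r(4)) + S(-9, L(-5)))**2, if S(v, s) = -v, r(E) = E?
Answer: 81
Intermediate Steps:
L(X) = 3 + 6*X (L(X) = 3 + (X + X*5) = 3 + (X + 5*X) = 3 + 6*X)
(0*((-1*2)*r(4)) + S(-9, L(-5)))**2 = (0*(-1*2*4) - 1*(-9))**2 = (0*(-2*4) + 9)**2 = (0*(-8) + 9)**2 = (0 + 9)**2 = 9**2 = 81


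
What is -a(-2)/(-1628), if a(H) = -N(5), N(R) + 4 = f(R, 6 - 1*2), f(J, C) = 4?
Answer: 0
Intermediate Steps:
N(R) = 0 (N(R) = -4 + 4 = 0)
a(H) = 0 (a(H) = -1*0 = 0)
-a(-2)/(-1628) = -0/(-1628) = -0*(-1)/1628 = -1*0 = 0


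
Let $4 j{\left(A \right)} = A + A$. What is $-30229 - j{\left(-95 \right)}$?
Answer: $- \frac{60363}{2} \approx -30182.0$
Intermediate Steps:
$j{\left(A \right)} = \frac{A}{2}$ ($j{\left(A \right)} = \frac{A + A}{4} = \frac{2 A}{4} = \frac{A}{2}$)
$-30229 - j{\left(-95 \right)} = -30229 - \frac{1}{2} \left(-95\right) = -30229 - - \frac{95}{2} = -30229 + \frac{95}{2} = - \frac{60363}{2}$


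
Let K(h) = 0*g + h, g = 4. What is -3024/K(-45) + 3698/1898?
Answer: 328109/4745 ≈ 69.148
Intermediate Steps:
K(h) = h (K(h) = 0*4 + h = 0 + h = h)
-3024/K(-45) + 3698/1898 = -3024/(-45) + 3698/1898 = -3024*(-1/45) + 3698*(1/1898) = 336/5 + 1849/949 = 328109/4745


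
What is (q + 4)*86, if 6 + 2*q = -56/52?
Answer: 516/13 ≈ 39.692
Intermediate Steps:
q = -46/13 (q = -3 + (-56/52)/2 = -3 + (-56*1/52)/2 = -3 + (½)*(-14/13) = -3 - 7/13 = -46/13 ≈ -3.5385)
(q + 4)*86 = (-46/13 + 4)*86 = (6/13)*86 = 516/13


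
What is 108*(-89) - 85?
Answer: -9697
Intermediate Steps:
108*(-89) - 85 = -9612 - 85 = -9697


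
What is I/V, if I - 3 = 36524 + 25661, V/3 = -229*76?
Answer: -15547/13053 ≈ -1.1911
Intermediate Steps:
V = -52212 (V = 3*(-229*76) = 3*(-17404) = -52212)
I = 62188 (I = 3 + (36524 + 25661) = 3 + 62185 = 62188)
I/V = 62188/(-52212) = 62188*(-1/52212) = -15547/13053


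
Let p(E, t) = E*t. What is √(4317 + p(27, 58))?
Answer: √5883 ≈ 76.701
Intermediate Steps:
√(4317 + p(27, 58)) = √(4317 + 27*58) = √(4317 + 1566) = √5883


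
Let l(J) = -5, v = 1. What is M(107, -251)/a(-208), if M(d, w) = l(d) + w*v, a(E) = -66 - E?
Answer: -128/71 ≈ -1.8028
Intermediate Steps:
M(d, w) = -5 + w (M(d, w) = -5 + w*1 = -5 + w)
M(107, -251)/a(-208) = (-5 - 251)/(-66 - 1*(-208)) = -256/(-66 + 208) = -256/142 = -256*1/142 = -128/71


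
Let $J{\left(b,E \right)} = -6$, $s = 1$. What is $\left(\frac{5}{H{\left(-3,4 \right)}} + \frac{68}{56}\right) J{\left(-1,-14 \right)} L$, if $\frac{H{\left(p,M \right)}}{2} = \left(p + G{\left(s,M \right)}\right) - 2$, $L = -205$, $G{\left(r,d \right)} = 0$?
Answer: $\frac{6150}{7} \approx 878.57$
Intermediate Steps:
$H{\left(p,M \right)} = -4 + 2 p$ ($H{\left(p,M \right)} = 2 \left(\left(p + 0\right) - 2\right) = 2 \left(p - 2\right) = 2 \left(-2 + p\right) = -4 + 2 p$)
$\left(\frac{5}{H{\left(-3,4 \right)}} + \frac{68}{56}\right) J{\left(-1,-14 \right)} L = \left(\frac{5}{-4 + 2 \left(-3\right)} + \frac{68}{56}\right) \left(-6\right) \left(-205\right) = \left(\frac{5}{-4 - 6} + 68 \cdot \frac{1}{56}\right) \left(-6\right) \left(-205\right) = \left(\frac{5}{-10} + \frac{17}{14}\right) \left(-6\right) \left(-205\right) = \left(5 \left(- \frac{1}{10}\right) + \frac{17}{14}\right) \left(-6\right) \left(-205\right) = \left(- \frac{1}{2} + \frac{17}{14}\right) \left(-6\right) \left(-205\right) = \frac{5}{7} \left(-6\right) \left(-205\right) = \left(- \frac{30}{7}\right) \left(-205\right) = \frac{6150}{7}$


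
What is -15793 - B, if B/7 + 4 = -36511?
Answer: 239812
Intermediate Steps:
B = -255605 (B = -28 + 7*(-36511) = -28 - 255577 = -255605)
-15793 - B = -15793 - 1*(-255605) = -15793 + 255605 = 239812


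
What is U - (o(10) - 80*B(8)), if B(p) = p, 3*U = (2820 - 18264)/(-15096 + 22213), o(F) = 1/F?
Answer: 4135473/6470 ≈ 639.18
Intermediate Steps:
U = -468/647 (U = ((2820 - 18264)/(-15096 + 22213))/3 = (-15444/7117)/3 = (-15444*1/7117)/3 = (⅓)*(-1404/647) = -468/647 ≈ -0.72334)
U - (o(10) - 80*B(8)) = -468/647 - (1/10 - 80*8) = -468/647 - (⅒ - 640) = -468/647 - 1*(-6399/10) = -468/647 + 6399/10 = 4135473/6470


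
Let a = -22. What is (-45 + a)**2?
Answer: 4489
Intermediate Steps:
(-45 + a)**2 = (-45 - 22)**2 = (-67)**2 = 4489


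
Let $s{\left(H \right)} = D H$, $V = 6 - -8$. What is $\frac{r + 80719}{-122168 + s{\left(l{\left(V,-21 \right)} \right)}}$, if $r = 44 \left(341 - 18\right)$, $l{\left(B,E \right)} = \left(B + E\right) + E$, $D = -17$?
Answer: $- \frac{94931}{121692} \approx -0.78009$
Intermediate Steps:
$V = 14$ ($V = 6 + 8 = 14$)
$l{\left(B,E \right)} = B + 2 E$
$s{\left(H \right)} = - 17 H$
$r = 14212$ ($r = 44 \cdot 323 = 14212$)
$\frac{r + 80719}{-122168 + s{\left(l{\left(V,-21 \right)} \right)}} = \frac{14212 + 80719}{-122168 - 17 \left(14 + 2 \left(-21\right)\right)} = \frac{94931}{-122168 - 17 \left(14 - 42\right)} = \frac{94931}{-122168 - -476} = \frac{94931}{-122168 + 476} = \frac{94931}{-121692} = 94931 \left(- \frac{1}{121692}\right) = - \frac{94931}{121692}$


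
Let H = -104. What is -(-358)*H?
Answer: -37232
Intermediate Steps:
-(-358)*H = -(-358)*(-104) = -358*104 = -37232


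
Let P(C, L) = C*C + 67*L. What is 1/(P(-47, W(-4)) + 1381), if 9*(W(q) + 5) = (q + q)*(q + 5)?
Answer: 9/28759 ≈ 0.00031295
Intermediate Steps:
W(q) = -5 + 2*q*(5 + q)/9 (W(q) = -5 + ((q + q)*(q + 5))/9 = -5 + ((2*q)*(5 + q))/9 = -5 + (2*q*(5 + q))/9 = -5 + 2*q*(5 + q)/9)
P(C, L) = C² + 67*L
1/(P(-47, W(-4)) + 1381) = 1/(((-47)² + 67*(-5 + (2/9)*(-4)² + (10/9)*(-4))) + 1381) = 1/((2209 + 67*(-5 + (2/9)*16 - 40/9)) + 1381) = 1/((2209 + 67*(-5 + 32/9 - 40/9)) + 1381) = 1/((2209 + 67*(-53/9)) + 1381) = 1/((2209 - 3551/9) + 1381) = 1/(16330/9 + 1381) = 1/(28759/9) = 9/28759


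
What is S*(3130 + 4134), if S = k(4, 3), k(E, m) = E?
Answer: 29056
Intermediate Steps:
S = 4
S*(3130 + 4134) = 4*(3130 + 4134) = 4*7264 = 29056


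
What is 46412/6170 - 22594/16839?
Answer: 321063344/51948315 ≈ 6.1804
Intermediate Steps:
46412/6170 - 22594/16839 = 46412*(1/6170) - 22594*1/16839 = 23206/3085 - 22594/16839 = 321063344/51948315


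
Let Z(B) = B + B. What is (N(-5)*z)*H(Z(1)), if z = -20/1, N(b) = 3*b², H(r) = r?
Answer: -3000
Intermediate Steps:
Z(B) = 2*B
z = -20 (z = -20*1 = -20)
(N(-5)*z)*H(Z(1)) = ((3*(-5)²)*(-20))*(2*1) = ((3*25)*(-20))*2 = (75*(-20))*2 = -1500*2 = -3000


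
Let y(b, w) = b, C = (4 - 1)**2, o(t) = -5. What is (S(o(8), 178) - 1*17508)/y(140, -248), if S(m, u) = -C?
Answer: -17517/140 ≈ -125.12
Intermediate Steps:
C = 9 (C = 3**2 = 9)
S(m, u) = -9 (S(m, u) = -1*9 = -9)
(S(o(8), 178) - 1*17508)/y(140, -248) = (-9 - 1*17508)/140 = (-9 - 17508)*(1/140) = -17517*1/140 = -17517/140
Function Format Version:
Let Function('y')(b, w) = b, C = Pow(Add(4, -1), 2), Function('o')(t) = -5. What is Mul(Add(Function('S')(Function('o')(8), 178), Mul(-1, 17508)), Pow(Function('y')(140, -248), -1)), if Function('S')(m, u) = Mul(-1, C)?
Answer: Rational(-17517, 140) ≈ -125.12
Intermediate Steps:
C = 9 (C = Pow(3, 2) = 9)
Function('S')(m, u) = -9 (Function('S')(m, u) = Mul(-1, 9) = -9)
Mul(Add(Function('S')(Function('o')(8), 178), Mul(-1, 17508)), Pow(Function('y')(140, -248), -1)) = Mul(Add(-9, Mul(-1, 17508)), Pow(140, -1)) = Mul(Add(-9, -17508), Rational(1, 140)) = Mul(-17517, Rational(1, 140)) = Rational(-17517, 140)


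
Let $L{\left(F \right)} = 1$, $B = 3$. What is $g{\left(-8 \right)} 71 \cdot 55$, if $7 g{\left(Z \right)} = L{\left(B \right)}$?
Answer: $\frac{3905}{7} \approx 557.86$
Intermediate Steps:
$g{\left(Z \right)} = \frac{1}{7}$ ($g{\left(Z \right)} = \frac{1}{7} \cdot 1 = \frac{1}{7}$)
$g{\left(-8 \right)} 71 \cdot 55 = \frac{1}{7} \cdot 71 \cdot 55 = \frac{71}{7} \cdot 55 = \frac{3905}{7}$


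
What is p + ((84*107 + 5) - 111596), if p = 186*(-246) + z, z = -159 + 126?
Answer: -148392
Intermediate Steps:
z = -33
p = -45789 (p = 186*(-246) - 33 = -45756 - 33 = -45789)
p + ((84*107 + 5) - 111596) = -45789 + ((84*107 + 5) - 111596) = -45789 + ((8988 + 5) - 111596) = -45789 + (8993 - 111596) = -45789 - 102603 = -148392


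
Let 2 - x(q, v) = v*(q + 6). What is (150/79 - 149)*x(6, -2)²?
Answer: -7855796/79 ≈ -99441.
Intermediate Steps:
x(q, v) = 2 - v*(6 + q) (x(q, v) = 2 - v*(q + 6) = 2 - v*(6 + q))
(150/79 - 149)*x(6, -2)² = (150/79 - 149)*(2 - 6*(-2) - 1*6*(-2))² = (150*(1/79) - 149)*(2 + 12 + 12)² = (150/79 - 149)*26² = -11621/79*676 = -7855796/79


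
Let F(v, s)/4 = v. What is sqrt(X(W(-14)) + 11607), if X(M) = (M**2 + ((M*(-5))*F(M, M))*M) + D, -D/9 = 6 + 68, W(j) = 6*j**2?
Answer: I*sqrt(32526201603) ≈ 1.8035e+5*I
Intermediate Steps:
F(v, s) = 4*v
D = -666 (D = -9*(6 + 68) = -9*74 = -666)
X(M) = -666 + M**2 - 20*M**3 (X(M) = (M**2 + ((M*(-5))*(4*M))*M) - 666 = (M**2 + ((-5*M)*(4*M))*M) - 666 = (M**2 + (-20*M**2)*M) - 666 = (M**2 - 20*M**3) - 666 = -666 + M**2 - 20*M**3)
sqrt(X(W(-14)) + 11607) = sqrt((-666 + (6*(-14)**2)**2 - 20*(6*(-14)**2)**3) + 11607) = sqrt((-666 + (6*196)**2 - 20*(6*196)**3) + 11607) = sqrt((-666 + 1176**2 - 20*1176**3) + 11607) = sqrt((-666 + 1382976 - 20*1626379776) + 11607) = sqrt((-666 + 1382976 - 32527595520) + 11607) = sqrt(-32526213210 + 11607) = sqrt(-32526201603) = I*sqrt(32526201603)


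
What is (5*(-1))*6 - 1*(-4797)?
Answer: 4767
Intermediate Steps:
(5*(-1))*6 - 1*(-4797) = -5*6 + 4797 = -30 + 4797 = 4767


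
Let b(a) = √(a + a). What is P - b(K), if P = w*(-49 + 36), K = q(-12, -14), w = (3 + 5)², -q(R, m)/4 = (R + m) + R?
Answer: -832 - 4*√19 ≈ -849.44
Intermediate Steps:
q(R, m) = -8*R - 4*m (q(R, m) = -4*((R + m) + R) = -4*(m + 2*R) = -8*R - 4*m)
w = 64 (w = 8² = 64)
K = 152 (K = -8*(-12) - 4*(-14) = 96 + 56 = 152)
b(a) = √2*√a (b(a) = √(2*a) = √2*√a)
P = -832 (P = 64*(-49 + 36) = 64*(-13) = -832)
P - b(K) = -832 - √2*√152 = -832 - √2*2*√38 = -832 - 4*√19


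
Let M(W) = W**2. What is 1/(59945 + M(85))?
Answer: 1/67170 ≈ 1.4888e-5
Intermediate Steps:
1/(59945 + M(85)) = 1/(59945 + 85**2) = 1/(59945 + 7225) = 1/67170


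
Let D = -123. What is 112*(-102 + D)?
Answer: -25200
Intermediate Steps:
112*(-102 + D) = 112*(-102 - 123) = 112*(-225) = -25200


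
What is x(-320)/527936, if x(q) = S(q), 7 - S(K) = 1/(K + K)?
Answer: 4481/337879040 ≈ 1.3262e-5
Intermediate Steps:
S(K) = 7 - 1/(2*K) (S(K) = 7 - 1/(K + K) = 7 - 1/(2*K))
x(q) = 7 - 1/(2*q)
x(-320)/527936 = (7 - ½/(-320))/527936 = (7 - ½*(-1/320))*(1/527936) = (7 + 1/640)*(1/527936) = (4481/640)*(1/527936) = 4481/337879040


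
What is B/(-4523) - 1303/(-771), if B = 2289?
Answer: 4128650/3487233 ≈ 1.1839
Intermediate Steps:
B/(-4523) - 1303/(-771) = 2289/(-4523) - 1303/(-771) = 2289*(-1/4523) - 1303*(-1/771) = -2289/4523 + 1303/771 = 4128650/3487233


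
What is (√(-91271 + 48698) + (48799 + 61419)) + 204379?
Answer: 314597 + I*√42573 ≈ 3.146e+5 + 206.33*I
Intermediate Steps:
(√(-91271 + 48698) + (48799 + 61419)) + 204379 = (√(-42573) + 110218) + 204379 = (I*√42573 + 110218) + 204379 = (110218 + I*√42573) + 204379 = 314597 + I*√42573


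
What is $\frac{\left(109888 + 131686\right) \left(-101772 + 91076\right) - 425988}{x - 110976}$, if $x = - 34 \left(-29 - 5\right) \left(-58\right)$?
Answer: $\frac{646075373}{44506} \approx 14517.0$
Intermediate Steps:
$x = -67048$ ($x = \left(-34\right) \left(-34\right) \left(-58\right) = 1156 \left(-58\right) = -67048$)
$\frac{\left(109888 + 131686\right) \left(-101772 + 91076\right) - 425988}{x - 110976} = \frac{\left(109888 + 131686\right) \left(-101772 + 91076\right) - 425988}{-67048 - 110976} = \frac{241574 \left(-10696\right) - 425988}{-178024} = \left(-2583875504 - 425988\right) \left(- \frac{1}{178024}\right) = \left(-2584301492\right) \left(- \frac{1}{178024}\right) = \frac{646075373}{44506}$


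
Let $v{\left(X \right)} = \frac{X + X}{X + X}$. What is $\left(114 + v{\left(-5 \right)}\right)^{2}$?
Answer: $13225$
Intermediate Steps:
$v{\left(X \right)} = 1$ ($v{\left(X \right)} = \frac{2 X}{2 X} = 2 X \frac{1}{2 X} = 1$)
$\left(114 + v{\left(-5 \right)}\right)^{2} = \left(114 + 1\right)^{2} = 115^{2} = 13225$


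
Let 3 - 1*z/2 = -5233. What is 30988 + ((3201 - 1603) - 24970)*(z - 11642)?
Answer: 27376228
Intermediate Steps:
z = 10472 (z = 6 - 2*(-5233) = 6 + 10466 = 10472)
30988 + ((3201 - 1603) - 24970)*(z - 11642) = 30988 + ((3201 - 1603) - 24970)*(10472 - 11642) = 30988 + (1598 - 24970)*(-1170) = 30988 - 23372*(-1170) = 30988 + 27345240 = 27376228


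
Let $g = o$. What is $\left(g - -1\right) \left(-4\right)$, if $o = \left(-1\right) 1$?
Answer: $0$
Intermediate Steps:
$o = -1$
$g = -1$
$\left(g - -1\right) \left(-4\right) = \left(-1 - -1\right) \left(-4\right) = \left(-1 + 1\right) \left(-4\right) = 0 \left(-4\right) = 0$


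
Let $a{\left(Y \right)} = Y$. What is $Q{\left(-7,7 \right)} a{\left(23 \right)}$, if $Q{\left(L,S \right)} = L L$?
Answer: $1127$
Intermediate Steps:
$Q{\left(L,S \right)} = L^{2}$
$Q{\left(-7,7 \right)} a{\left(23 \right)} = \left(-7\right)^{2} \cdot 23 = 49 \cdot 23 = 1127$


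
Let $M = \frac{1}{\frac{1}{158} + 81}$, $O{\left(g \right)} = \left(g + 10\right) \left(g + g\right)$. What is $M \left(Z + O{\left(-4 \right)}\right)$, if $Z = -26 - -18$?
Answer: $- \frac{8848}{12799} \approx -0.6913$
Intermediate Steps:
$O{\left(g \right)} = 2 g \left(10 + g\right)$ ($O{\left(g \right)} = \left(10 + g\right) 2 g = 2 g \left(10 + g\right)$)
$Z = -8$ ($Z = -26 + 18 = -8$)
$M = \frac{158}{12799}$ ($M = \frac{1}{\frac{1}{158} + 81} = \frac{1}{\frac{12799}{158}} = \frac{158}{12799} \approx 0.012345$)
$M \left(Z + O{\left(-4 \right)}\right) = \frac{158 \left(-8 + 2 \left(-4\right) \left(10 - 4\right)\right)}{12799} = \frac{158 \left(-8 + 2 \left(-4\right) 6\right)}{12799} = \frac{158 \left(-8 - 48\right)}{12799} = \frac{158}{12799} \left(-56\right) = - \frac{8848}{12799}$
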